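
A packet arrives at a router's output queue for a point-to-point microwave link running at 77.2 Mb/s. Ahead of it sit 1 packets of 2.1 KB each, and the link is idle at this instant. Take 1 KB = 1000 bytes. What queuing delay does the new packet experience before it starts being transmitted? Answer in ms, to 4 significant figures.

0.2176 ms

Each queued packet: L/R = 16800/77200000 = 0.217617 ms.
1 queued → 0.217617 ms.
Queuing delay = 0.2176 ms.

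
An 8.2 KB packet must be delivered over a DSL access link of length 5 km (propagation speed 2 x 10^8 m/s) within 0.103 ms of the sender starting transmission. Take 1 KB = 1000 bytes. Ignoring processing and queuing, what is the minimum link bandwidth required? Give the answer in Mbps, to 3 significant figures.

841 Mbps

L = 65600 bits.
Propagation delay = 5000 / 200000000 = 0.025 ms.
Transmission budget = 0.103 − 0.025 = 0.078 ms.
R ≥ L / t_tx = 65600 bits / 7.8e-05 s = 841 Mbps.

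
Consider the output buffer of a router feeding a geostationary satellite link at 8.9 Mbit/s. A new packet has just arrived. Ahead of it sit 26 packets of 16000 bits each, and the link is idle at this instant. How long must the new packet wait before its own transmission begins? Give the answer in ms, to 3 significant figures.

46.7 ms

Each queued packet: L/R = 16000/8900000 = 1.79775 ms.
26 queued → 46.7416 ms.
Queuing delay = 46.7 ms.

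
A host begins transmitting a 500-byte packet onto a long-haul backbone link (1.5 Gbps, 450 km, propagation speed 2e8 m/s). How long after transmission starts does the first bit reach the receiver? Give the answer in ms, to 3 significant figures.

2.25 ms

First bit experiences only propagation delay: d/s = 450000/200000000 = 2.25 ms.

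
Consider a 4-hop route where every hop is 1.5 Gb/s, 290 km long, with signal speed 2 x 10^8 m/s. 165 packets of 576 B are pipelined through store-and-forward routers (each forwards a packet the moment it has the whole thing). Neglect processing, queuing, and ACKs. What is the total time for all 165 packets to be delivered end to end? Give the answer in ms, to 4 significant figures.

6.316 ms

Per-hop transmission t_tx = L/R = 4608/1500000000 = 0.003072 ms.
Per-hop propagation t_prop = 290000/200000000 = 1.45 ms.
Pipeline fill: first packet needs 4·t_tx to clear all hops; remaining 164 packets each add one t_tx.
Total = (4+165-1)·t_tx + 4·t_prop = 168·0.003072 + 4·1.45 = 6.316 ms.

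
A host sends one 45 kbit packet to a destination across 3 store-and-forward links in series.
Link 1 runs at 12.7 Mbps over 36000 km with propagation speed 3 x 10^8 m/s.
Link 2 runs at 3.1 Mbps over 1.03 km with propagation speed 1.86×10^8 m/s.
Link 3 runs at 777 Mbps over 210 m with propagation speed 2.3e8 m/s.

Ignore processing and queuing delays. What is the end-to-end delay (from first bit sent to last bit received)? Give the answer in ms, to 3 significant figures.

138 ms

L = 45000 bits.
Transmission delays (L/R per hop): 3.54331, 14.5161, 0.0579151 ms; sum = 18.1174 ms.
Propagation delays (d/s per hop): 120, 0.00553763, 0.000913043 ms; sum = 120.006 ms.
End-to-end = 138 ms.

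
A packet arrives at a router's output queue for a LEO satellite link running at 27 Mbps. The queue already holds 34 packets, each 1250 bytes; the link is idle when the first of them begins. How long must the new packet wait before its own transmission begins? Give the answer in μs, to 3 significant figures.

12600 μs

Each queued packet: L/R = 10000/27000000 = 370.37 μs.
34 queued → 12592.6 μs.
Queuing delay = 12600 μs.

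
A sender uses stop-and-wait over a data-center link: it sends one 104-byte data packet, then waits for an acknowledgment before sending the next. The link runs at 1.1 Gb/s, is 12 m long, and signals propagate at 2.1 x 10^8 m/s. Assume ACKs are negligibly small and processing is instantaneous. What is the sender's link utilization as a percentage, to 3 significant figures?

t_tx = L/R = 832/1100000000 = 7.56364e-07 s.
t_prop = 12/210000000 = 5.71429e-08 s; RTT = 1.14286e-07 s.
Cycle = t_tx + RTT = 8.70649e-07 s.
Utilization = t_tx / cycle = 7.56364e-07/8.70649e-07 = 86.9 %.

86.9 %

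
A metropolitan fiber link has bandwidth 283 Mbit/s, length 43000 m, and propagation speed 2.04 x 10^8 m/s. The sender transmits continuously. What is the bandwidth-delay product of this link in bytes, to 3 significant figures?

7460 bytes

Propagation delay = 43000 / 204000000 = 0.000210784 s.
BDP = R × t_prop = 283000000 × 0.000210784 = 59652 bits.
In bytes: 59652/8 = 7460 bytes.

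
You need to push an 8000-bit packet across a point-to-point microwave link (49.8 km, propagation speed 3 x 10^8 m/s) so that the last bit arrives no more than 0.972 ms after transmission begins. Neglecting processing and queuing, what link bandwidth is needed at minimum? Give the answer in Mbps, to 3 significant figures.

Propagation delay = 49800 / 300000000 = 0.166 ms.
Transmission budget = 0.972 − 0.166 = 0.806 ms.
R ≥ L / t_tx = 8000 bits / 0.000806 s = 9.93 Mbps.

9.93 Mbps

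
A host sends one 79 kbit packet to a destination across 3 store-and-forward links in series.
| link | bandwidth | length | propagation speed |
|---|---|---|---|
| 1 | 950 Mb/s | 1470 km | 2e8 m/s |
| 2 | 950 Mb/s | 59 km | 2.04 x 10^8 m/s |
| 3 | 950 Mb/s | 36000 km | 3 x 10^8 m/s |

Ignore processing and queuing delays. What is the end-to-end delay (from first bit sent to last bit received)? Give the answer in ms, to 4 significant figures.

127.9 ms

L = 79000 bits.
Transmission delay per hop = L/R = 79000/950000000 = 0.0831579 ms; 3 hops → 0.249474 ms.
Propagation delays (d/s per hop): 7.35, 0.289216, 120 ms; sum = 127.639 ms.
End-to-end = 127.9 ms.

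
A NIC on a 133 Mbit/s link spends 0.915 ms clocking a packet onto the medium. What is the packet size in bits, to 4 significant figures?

L = R × t_tx = 133000000 b/s × 0.000915 s = 121695 bits.

121700 bits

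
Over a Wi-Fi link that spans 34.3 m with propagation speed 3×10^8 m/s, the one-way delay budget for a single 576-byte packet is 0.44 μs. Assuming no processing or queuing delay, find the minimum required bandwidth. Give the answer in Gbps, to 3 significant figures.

L = 4608 bits.
Propagation delay = 34.3 / 300000000 = 0.114333 μs.
Transmission budget = 0.44 − 0.114333 = 0.325667 μs.
R ≥ L / t_tx = 4608 bits / 3.25667e-07 s = 14.1 Gbps.

14.1 Gbps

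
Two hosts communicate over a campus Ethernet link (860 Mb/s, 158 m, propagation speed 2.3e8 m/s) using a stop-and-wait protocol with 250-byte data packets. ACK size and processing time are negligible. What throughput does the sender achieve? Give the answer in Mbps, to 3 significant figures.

541 Mbps

t_tx = L/R = 2000/860000000 = 2.32558e-06 s.
t_prop = 158/2.3e+08 = 6.86957e-07 s; RTT = 1.37391e-06 s.
Cycle = t_tx + RTT = 3.69949e-06 s.
Throughput = L / cycle = 2000 / 3.69949e-06 = 541 Mbps.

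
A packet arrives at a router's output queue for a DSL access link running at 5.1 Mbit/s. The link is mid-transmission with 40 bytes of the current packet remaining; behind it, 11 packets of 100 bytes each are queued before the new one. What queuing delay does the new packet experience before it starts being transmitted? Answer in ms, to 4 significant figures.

1.788 ms

Each queued packet: L/R = 800/5100000 = 0.156863 ms.
11 queued → 1.72549 ms.
Plus remaining 320 bits of current packet: 0.0627451 ms.
Queuing delay = 1.788 ms.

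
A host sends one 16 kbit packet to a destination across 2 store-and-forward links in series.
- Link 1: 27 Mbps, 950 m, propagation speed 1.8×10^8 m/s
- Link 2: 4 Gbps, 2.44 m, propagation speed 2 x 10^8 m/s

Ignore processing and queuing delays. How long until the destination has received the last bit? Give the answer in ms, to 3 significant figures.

0.602 ms

L = 16000 bits.
Transmission delays (L/R per hop): 0.592593, 0.004 ms; sum = 0.596593 ms.
Propagation delays (d/s per hop): 0.00527778, 1.22e-05 ms; sum = 0.00528998 ms.
End-to-end = 0.602 ms.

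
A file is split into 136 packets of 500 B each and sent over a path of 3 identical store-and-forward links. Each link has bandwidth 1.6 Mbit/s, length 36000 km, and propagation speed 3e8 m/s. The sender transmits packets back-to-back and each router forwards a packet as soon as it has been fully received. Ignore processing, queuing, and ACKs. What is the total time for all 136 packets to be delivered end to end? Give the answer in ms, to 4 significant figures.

705.0 ms

Per-hop transmission t_tx = L/R = 4000/1600000 = 2.5 ms.
Per-hop propagation t_prop = 36000000/300000000 = 120 ms.
Pipeline fill: first packet needs 3·t_tx to clear all hops; remaining 135 packets each add one t_tx.
Total = (3+136-1)·t_tx + 3·t_prop = 138·2.5 + 3·120 = 705.0 ms.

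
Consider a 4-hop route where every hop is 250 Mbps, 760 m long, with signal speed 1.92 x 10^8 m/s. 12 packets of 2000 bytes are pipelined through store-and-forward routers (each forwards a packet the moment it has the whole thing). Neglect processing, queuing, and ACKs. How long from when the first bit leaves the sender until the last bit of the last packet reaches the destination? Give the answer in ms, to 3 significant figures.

Per-hop transmission t_tx = L/R = 16000/250000000 = 0.064 ms.
Per-hop propagation t_prop = 760/192000000 = 0.00395833 ms.
Pipeline fill: first packet needs 4·t_tx to clear all hops; remaining 11 packets each add one t_tx.
Total = (4+12-1)·t_tx + 4·t_prop = 15·0.064 + 4·0.00395833 = 0.976 ms.

0.976 ms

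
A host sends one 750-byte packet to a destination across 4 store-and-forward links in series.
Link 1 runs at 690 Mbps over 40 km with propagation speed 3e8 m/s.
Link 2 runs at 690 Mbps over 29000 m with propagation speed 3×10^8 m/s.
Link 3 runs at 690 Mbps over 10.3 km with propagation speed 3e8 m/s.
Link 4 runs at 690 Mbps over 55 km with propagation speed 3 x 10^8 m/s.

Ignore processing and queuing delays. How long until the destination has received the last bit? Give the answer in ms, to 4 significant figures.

0.4824 ms

L = 750 × 8 = 6000 bits.
Transmission delay per hop = L/R = 6000/690000000 = 0.00869565 ms; 4 hops → 0.0347826 ms.
Propagation delays (d/s per hop): 0.133333, 0.0966667, 0.0343333, 0.183333 ms; sum = 0.447667 ms.
End-to-end = 0.4824 ms.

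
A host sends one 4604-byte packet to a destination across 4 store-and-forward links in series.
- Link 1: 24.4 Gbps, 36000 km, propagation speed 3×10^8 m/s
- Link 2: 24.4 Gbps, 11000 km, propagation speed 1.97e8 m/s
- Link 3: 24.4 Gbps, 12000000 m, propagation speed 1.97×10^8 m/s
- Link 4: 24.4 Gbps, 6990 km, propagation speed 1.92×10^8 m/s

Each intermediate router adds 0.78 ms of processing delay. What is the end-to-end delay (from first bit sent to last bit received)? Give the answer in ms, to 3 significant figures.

L = 4604 × 8 = 36832 bits.
Transmission delay per hop = L/R = 36832/24400000000 = 0.00150951 ms; 4 hops → 0.00603803 ms.
Propagation delays (d/s per hop): 120, 55.8376, 60.9137, 36.4063 ms; sum = 273.158 ms.
Processing at 3 router(s): 3 × 0.78 ms = 2.34 ms.
End-to-end = 276 ms.

276 ms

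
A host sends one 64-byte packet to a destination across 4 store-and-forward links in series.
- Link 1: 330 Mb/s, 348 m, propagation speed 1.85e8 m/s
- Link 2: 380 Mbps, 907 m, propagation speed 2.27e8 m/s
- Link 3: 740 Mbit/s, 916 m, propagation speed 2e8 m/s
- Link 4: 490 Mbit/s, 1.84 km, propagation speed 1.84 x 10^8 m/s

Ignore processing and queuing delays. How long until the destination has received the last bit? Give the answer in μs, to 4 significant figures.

L = 64 × 8 = 512 bits.
Transmission delays (L/R per hop): 1.55152, 1.34737, 0.691892, 1.0449 μs; sum = 4.63567 μs.
Propagation delays (d/s per hop): 1.88108, 3.99559, 4.58, 10 μs; sum = 20.4567 μs.
End-to-end = 25.09 μs.

25.09 μs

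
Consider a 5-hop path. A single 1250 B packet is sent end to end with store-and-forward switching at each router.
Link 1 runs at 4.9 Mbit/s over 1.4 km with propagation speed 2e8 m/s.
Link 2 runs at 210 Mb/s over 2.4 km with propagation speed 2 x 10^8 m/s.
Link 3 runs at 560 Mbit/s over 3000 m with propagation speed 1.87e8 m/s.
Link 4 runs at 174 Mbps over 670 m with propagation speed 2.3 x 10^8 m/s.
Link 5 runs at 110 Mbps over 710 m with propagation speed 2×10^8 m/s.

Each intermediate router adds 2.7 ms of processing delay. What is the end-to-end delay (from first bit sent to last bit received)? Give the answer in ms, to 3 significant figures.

L = 1250 × 8 = 10000 bits.
Transmission delays (L/R per hop): 2.04082, 0.047619, 0.0178571, 0.0574713, 0.0909091 ms; sum = 2.25467 ms.
Propagation delays (d/s per hop): 0.007, 0.012, 0.0160428, 0.00291304, 0.00355 ms; sum = 0.0415058 ms.
Processing at 4 router(s): 4 × 2.7 ms = 10.8 ms.
End-to-end = 13.1 ms.

13.1 ms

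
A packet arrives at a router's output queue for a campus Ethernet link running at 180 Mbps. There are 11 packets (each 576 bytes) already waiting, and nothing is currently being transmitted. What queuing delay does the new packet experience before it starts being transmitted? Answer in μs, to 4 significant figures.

Each queued packet: L/R = 4608/180000000 = 25.6 μs.
11 queued → 281.6 μs.
Queuing delay = 281.6 μs.

281.6 μs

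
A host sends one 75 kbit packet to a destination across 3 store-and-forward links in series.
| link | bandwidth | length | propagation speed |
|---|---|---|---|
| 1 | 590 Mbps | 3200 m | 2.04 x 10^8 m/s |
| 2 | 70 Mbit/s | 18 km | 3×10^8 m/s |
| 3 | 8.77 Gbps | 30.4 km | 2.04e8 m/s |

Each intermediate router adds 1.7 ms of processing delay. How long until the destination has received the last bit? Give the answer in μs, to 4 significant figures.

L = 75000 bits.
Transmission delays (L/R per hop): 127.119, 1071.43, 8.55188 μs; sum = 1207.1 μs.
Propagation delays (d/s per hop): 15.6863, 60, 149.02 μs; sum = 224.706 μs.
Processing at 2 router(s): 2 × 1.7 ms = 3400 μs.
End-to-end = 4832 μs.

4832 μs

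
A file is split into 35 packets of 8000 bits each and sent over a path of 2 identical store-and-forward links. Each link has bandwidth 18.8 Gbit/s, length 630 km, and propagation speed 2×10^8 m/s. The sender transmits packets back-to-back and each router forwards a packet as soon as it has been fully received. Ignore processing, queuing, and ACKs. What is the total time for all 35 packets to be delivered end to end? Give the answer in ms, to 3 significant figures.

Per-hop transmission t_tx = L/R = 8000/18800000000 = 0.000425532 ms.
Per-hop propagation t_prop = 630000/200000000 = 3.15 ms.
Pipeline fill: first packet needs 2·t_tx to clear all hops; remaining 34 packets each add one t_tx.
Total = (2+35-1)·t_tx + 2·t_prop = 36·0.000425532 + 2·3.15 = 6.32 ms.

6.32 ms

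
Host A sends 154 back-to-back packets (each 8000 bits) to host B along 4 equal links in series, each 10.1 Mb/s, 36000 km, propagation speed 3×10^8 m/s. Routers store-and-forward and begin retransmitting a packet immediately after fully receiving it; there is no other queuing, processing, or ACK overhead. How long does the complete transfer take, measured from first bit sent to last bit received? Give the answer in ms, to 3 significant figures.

Per-hop transmission t_tx = L/R = 8000/10100000 = 0.792079 ms.
Per-hop propagation t_prop = 36000000/300000000 = 120 ms.
Pipeline fill: first packet needs 4·t_tx to clear all hops; remaining 153 packets each add one t_tx.
Total = (4+154-1)·t_tx + 4·t_prop = 157·0.792079 + 4·120 = 604 ms.

604 ms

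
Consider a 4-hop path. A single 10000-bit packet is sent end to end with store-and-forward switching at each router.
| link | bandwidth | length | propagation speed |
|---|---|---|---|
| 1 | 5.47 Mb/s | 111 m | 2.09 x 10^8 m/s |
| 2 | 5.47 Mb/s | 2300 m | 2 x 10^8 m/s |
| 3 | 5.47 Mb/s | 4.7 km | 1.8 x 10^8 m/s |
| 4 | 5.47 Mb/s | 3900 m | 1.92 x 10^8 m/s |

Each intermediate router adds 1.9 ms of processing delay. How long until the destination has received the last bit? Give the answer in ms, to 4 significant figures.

13.07 ms

Transmission delay per hop = L/R = 10000/5470000 = 1.82815 ms; 4 hops → 7.31261 ms.
Propagation delays (d/s per hop): 0.0005311, 0.0115, 0.0261111, 0.0203125 ms; sum = 0.0584547 ms.
Processing at 3 router(s): 3 × 1.9 ms = 5.7 ms.
End-to-end = 13.07 ms.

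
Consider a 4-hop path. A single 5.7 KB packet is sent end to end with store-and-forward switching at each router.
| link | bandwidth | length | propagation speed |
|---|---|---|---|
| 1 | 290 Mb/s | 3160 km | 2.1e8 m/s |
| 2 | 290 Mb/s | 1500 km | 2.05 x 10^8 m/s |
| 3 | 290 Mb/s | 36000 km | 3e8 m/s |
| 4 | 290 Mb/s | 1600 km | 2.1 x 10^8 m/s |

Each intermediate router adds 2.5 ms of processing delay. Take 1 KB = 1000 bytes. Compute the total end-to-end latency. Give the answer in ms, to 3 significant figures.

L = 45600 bits.
Transmission delay per hop = L/R = 45600/290000000 = 0.157241 ms; 4 hops → 0.628966 ms.
Propagation delays (d/s per hop): 15.0476, 7.31707, 120, 7.61905 ms; sum = 149.984 ms.
Processing at 3 router(s): 3 × 2.5 ms = 7.5 ms.
End-to-end = 158 ms.

158 ms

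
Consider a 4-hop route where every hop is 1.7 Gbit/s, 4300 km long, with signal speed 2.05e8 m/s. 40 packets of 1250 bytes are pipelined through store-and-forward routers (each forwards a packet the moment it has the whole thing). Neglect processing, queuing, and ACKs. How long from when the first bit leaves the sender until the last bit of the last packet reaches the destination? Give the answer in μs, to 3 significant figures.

Per-hop transmission t_tx = L/R = 10000/1700000000 = 5.88235 μs.
Per-hop propagation t_prop = 4300000/2.05e+08 = 20975.6 μs.
Pipeline fill: first packet needs 4·t_tx to clear all hops; remaining 39 packets each add one t_tx.
Total = (4+40-1)·t_tx + 4·t_prop = 43·5.88235 + 4·20975.6 = 84200 μs.

84200 μs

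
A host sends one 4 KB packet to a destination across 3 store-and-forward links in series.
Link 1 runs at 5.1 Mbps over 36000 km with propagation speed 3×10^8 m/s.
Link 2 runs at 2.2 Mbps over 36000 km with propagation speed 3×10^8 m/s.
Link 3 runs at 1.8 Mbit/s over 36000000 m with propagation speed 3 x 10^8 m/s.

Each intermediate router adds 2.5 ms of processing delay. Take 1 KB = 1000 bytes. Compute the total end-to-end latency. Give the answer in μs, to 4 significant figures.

403600 μs

L = 32000 bits.
Transmission delays (L/R per hop): 6274.51, 14545.5, 17777.8 μs; sum = 38597.7 μs.
Propagation delays (d/s per hop): 120000, 120000, 120000 μs; sum = 360000 μs.
Processing at 2 router(s): 2 × 2.5 ms = 5000 μs.
End-to-end = 403600 μs.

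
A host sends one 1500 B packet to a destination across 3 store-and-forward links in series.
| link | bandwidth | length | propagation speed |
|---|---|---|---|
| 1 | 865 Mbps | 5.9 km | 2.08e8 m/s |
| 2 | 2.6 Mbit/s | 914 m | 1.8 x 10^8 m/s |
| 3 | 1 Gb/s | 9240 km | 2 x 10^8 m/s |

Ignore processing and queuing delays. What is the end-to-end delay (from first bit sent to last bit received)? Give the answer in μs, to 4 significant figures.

50870 μs

L = 1500 × 8 = 12000 bits.
Transmission delays (L/R per hop): 13.8728, 4615.38, 12 μs; sum = 4641.26 μs.
Propagation delays (d/s per hop): 28.3654, 5.07778, 46200 μs; sum = 46233.4 μs.
End-to-end = 50870 μs.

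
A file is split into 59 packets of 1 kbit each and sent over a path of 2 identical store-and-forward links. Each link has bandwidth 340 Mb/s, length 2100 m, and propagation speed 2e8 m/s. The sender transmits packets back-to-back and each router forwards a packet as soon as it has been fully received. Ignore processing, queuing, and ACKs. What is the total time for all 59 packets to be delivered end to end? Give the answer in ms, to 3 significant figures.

0.197 ms

Per-hop transmission t_tx = L/R = 1000/340000000 = 0.00294118 ms.
Per-hop propagation t_prop = 2100/200000000 = 0.0105 ms.
Pipeline fill: first packet needs 2·t_tx to clear all hops; remaining 58 packets each add one t_tx.
Total = (2+59-1)·t_tx + 2·t_prop = 60·0.00294118 + 2·0.0105 = 0.197 ms.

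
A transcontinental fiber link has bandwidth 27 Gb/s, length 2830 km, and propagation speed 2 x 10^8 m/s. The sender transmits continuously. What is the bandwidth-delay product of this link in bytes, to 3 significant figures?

Propagation delay = 2830000 / 200000000 = 0.01415 s.
BDP = R × t_prop = 27000000000 × 0.01415 = 382050000 bits.
In bytes: 382050000/8 = 47800000 bytes.

47800000 bytes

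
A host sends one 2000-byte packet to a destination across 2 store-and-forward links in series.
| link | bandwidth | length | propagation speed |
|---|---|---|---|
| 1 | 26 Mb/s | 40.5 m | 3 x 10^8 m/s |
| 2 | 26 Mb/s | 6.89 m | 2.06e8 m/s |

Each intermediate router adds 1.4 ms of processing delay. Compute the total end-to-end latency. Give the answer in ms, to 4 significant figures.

2.631 ms

L = 2000 × 8 = 16000 bits.
Transmission delay per hop = L/R = 16000/26000000 = 0.615385 ms; 2 hops → 1.23077 ms.
Propagation delays (d/s per hop): 0.000135, 3.34466e-05 ms; sum = 0.000168447 ms.
Processing at 1 router(s): 1 × 1.4 ms = 1.4 ms.
End-to-end = 2.631 ms.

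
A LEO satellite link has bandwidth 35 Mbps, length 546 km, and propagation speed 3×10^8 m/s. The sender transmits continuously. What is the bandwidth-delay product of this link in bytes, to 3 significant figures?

7960 bytes

Propagation delay = 546000 / 300000000 = 0.00182 s.
BDP = R × t_prop = 35000000 × 0.00182 = 63700 bits.
In bytes: 63700/8 = 7960 bytes.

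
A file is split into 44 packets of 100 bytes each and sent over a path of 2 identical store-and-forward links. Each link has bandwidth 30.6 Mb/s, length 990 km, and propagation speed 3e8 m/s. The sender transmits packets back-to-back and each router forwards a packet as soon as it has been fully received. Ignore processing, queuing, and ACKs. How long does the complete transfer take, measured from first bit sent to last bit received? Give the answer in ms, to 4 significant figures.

7.776 ms

Per-hop transmission t_tx = L/R = 800/30600000 = 0.0261438 ms.
Per-hop propagation t_prop = 990000/300000000 = 3.3 ms.
Pipeline fill: first packet needs 2·t_tx to clear all hops; remaining 43 packets each add one t_tx.
Total = (2+44-1)·t_tx + 2·t_prop = 45·0.0261438 + 2·3.3 = 7.776 ms.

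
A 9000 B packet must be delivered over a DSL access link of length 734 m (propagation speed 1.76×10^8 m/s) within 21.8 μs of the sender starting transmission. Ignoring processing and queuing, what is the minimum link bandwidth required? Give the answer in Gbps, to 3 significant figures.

L = 72000 bits.
Propagation delay = 734 / 176000000 = 4.17045 μs.
Transmission budget = 21.8 − 4.17045 = 17.6295 μs.
R ≥ L / t_tx = 72000 bits / 1.76295e-05 s = 4.08 Gbps.

4.08 Gbps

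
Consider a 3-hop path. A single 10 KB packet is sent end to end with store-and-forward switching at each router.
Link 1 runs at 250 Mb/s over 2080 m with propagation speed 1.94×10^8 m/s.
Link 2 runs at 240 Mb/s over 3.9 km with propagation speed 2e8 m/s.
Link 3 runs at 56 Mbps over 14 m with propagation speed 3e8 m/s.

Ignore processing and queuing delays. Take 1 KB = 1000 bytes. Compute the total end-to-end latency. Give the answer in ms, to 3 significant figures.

L = 80000 bits.
Transmission delays (L/R per hop): 0.32, 0.333333, 1.42857 ms; sum = 2.0819 ms.
Propagation delays (d/s per hop): 0.0107216, 0.0195, 4.66667e-05 ms; sum = 0.0302683 ms.
End-to-end = 2.11 ms.

2.11 ms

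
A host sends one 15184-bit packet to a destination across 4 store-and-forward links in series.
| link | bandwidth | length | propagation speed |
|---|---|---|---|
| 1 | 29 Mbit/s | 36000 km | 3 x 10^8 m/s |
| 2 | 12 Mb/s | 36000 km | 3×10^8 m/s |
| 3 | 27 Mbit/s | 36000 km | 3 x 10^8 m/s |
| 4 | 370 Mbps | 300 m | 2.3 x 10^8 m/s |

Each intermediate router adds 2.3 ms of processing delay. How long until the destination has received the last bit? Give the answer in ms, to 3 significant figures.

369 ms

Transmission delays (L/R per hop): 0.523586, 1.26533, 0.56237, 0.0410378 ms; sum = 2.39233 ms.
Propagation delays (d/s per hop): 120, 120, 120, 0.00130435 ms; sum = 360.001 ms.
Processing at 3 router(s): 3 × 2.3 ms = 6.9 ms.
End-to-end = 369 ms.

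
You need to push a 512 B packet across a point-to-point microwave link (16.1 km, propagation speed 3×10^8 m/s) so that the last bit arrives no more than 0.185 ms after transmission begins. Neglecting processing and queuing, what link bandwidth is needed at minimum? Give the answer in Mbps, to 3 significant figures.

31.2 Mbps

L = 4096 bits.
Propagation delay = 16100 / 300000000 = 0.0536667 ms.
Transmission budget = 0.185 − 0.0536667 = 0.131333 ms.
R ≥ L / t_tx = 4096 bits / 0.000131333 s = 31.2 Mbps.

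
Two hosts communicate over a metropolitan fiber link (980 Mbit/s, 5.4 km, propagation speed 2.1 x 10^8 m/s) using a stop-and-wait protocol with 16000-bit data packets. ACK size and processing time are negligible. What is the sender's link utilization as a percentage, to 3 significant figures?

t_tx = L/R = 16000/980000000 = 1.63265e-05 s.
t_prop = 5400/210000000 = 2.57143e-05 s; RTT = 5.14286e-05 s.
Cycle = t_tx + RTT = 6.77551e-05 s.
Utilization = t_tx / cycle = 1.63265e-05/6.77551e-05 = 24.1 %.

24.1 %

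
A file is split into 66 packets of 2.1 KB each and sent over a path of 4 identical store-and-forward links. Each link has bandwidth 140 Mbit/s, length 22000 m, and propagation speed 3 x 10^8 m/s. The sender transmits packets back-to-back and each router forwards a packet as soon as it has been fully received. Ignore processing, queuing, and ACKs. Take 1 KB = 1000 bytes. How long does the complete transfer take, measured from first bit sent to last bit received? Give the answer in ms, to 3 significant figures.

8.57 ms

Per-hop transmission t_tx = L/R = 16800/140000000 = 0.12 ms.
Per-hop propagation t_prop = 22000/300000000 = 0.0733333 ms.
Pipeline fill: first packet needs 4·t_tx to clear all hops; remaining 65 packets each add one t_tx.
Total = (4+66-1)·t_tx + 4·t_prop = 69·0.12 + 4·0.0733333 = 8.57 ms.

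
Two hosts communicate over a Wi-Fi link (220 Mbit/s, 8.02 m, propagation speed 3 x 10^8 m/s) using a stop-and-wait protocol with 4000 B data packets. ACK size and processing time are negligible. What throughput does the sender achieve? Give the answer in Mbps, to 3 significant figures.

220 Mbps

t_tx = L/R = 32000/220000000 = 0.000145455 s.
t_prop = 8.02/300000000 = 2.67333e-08 s; RTT = 5.34667e-08 s.
Cycle = t_tx + RTT = 0.000145508 s.
Throughput = L / cycle = 32000 / 0.000145508 = 220 Mbps.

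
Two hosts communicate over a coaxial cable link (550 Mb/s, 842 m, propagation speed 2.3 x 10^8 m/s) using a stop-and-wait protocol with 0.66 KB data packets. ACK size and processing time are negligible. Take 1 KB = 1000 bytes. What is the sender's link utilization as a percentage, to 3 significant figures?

56.7 %

t_tx = L/R = 5280/550000000 = 9.6e-06 s.
t_prop = 842/2.3e+08 = 3.66087e-06 s; RTT = 7.32174e-06 s.
Cycle = t_tx + RTT = 1.69217e-05 s.
Utilization = t_tx / cycle = 9.6e-06/1.69217e-05 = 56.7 %.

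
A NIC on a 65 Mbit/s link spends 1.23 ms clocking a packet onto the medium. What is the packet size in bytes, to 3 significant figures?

L = R × t_tx = 65000000 b/s × 0.00123 s = 79950 bits.
In bytes: 79950 / 8 = 9990 bytes.

9990 bytes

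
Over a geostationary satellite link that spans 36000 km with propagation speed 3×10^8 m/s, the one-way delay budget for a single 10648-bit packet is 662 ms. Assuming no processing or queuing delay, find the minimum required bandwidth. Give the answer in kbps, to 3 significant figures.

Propagation delay = 36000000 / 300000000 = 120 ms.
Transmission budget = 662 − 120 = 542 ms.
R ≥ L / t_tx = 10648 bits / 0.542 s = 19.6 kbps.

19.6 kbps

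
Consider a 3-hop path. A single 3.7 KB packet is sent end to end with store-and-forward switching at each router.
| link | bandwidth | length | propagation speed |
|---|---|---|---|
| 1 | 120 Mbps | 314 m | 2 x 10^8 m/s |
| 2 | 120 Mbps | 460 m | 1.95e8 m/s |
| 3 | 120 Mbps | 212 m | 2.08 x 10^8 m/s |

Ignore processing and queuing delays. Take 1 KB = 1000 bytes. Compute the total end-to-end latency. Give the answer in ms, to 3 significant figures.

0.745 ms

L = 29600 bits.
Transmission delay per hop = L/R = 29600/120000000 = 0.246667 ms; 3 hops → 0.74 ms.
Propagation delays (d/s per hop): 0.00157, 0.00235897, 0.00101923 ms; sum = 0.00494821 ms.
End-to-end = 0.745 ms.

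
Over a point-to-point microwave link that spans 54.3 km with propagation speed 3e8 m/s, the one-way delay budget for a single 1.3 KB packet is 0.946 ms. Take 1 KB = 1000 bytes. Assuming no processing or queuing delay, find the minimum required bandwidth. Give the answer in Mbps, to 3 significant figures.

13.6 Mbps

L = 10400 bits.
Propagation delay = 54300 / 300000000 = 0.181 ms.
Transmission budget = 0.946 − 0.181 = 0.765 ms.
R ≥ L / t_tx = 10400 bits / 0.000765 s = 13.6 Mbps.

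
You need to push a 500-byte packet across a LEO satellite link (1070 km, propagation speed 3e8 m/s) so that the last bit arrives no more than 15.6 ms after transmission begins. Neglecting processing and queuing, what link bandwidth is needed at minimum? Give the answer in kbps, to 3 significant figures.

L = 4000 bits.
Propagation delay = 1070000 / 300000000 = 3.56667 ms.
Transmission budget = 15.6 − 3.56667 = 12.0333 ms.
R ≥ L / t_tx = 4000 bits / 0.0120333 s = 332 kbps.

332 kbps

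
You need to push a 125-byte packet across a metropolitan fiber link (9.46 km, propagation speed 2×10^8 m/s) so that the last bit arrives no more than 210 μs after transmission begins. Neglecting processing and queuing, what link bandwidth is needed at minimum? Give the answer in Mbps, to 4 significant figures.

6.146 Mbps

L = 1000 bits.
Propagation delay = 9460 / 200000000 = 47.3 μs.
Transmission budget = 210 − 47.3 = 162.7 μs.
R ≥ L / t_tx = 1000 bits / 0.0001627 s = 6.146 Mbps.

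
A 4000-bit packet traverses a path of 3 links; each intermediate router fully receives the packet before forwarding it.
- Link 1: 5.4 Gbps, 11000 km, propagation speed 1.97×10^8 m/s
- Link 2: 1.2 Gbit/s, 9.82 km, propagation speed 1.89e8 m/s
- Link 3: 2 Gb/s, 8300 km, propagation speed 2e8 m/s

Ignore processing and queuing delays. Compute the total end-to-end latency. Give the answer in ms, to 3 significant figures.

97.4 ms

Transmission delays (L/R per hop): 0.000740741, 0.00333333, 0.002 ms; sum = 0.00607407 ms.
Propagation delays (d/s per hop): 55.8376, 0.0519577, 41.5 ms; sum = 97.3895 ms.
End-to-end = 97.4 ms.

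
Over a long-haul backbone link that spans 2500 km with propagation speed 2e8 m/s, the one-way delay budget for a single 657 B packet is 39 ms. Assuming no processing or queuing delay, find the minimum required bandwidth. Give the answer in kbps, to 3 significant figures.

198 kbps

L = 5256 bits.
Propagation delay = 2500000 / 200000000 = 12.5 ms.
Transmission budget = 39 − 12.5 = 26.5 ms.
R ≥ L / t_tx = 5256 bits / 0.0265 s = 198 kbps.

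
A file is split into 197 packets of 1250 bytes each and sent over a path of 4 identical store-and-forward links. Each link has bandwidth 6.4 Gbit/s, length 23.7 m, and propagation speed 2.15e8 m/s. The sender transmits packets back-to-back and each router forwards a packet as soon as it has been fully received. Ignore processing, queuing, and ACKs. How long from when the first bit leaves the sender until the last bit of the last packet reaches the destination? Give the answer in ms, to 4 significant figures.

0.3129 ms

Per-hop transmission t_tx = L/R = 10000/6400000000 = 0.0015625 ms.
Per-hop propagation t_prop = 23.7/215000000 = 0.000110233 ms.
Pipeline fill: first packet needs 4·t_tx to clear all hops; remaining 196 packets each add one t_tx.
Total = (4+197-1)·t_tx + 4·t_prop = 200·0.0015625 + 4·0.000110233 = 0.3129 ms.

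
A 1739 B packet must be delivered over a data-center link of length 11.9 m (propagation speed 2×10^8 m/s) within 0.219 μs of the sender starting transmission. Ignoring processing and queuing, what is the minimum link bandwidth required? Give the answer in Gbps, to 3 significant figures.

L = 13912 bits.
Propagation delay = 11.9 / 200000000 = 0.0595 μs.
Transmission budget = 0.219 − 0.0595 = 0.1595 μs.
R ≥ L / t_tx = 13912 bits / 1.595e-07 s = 87.2 Gbps.

87.2 Gbps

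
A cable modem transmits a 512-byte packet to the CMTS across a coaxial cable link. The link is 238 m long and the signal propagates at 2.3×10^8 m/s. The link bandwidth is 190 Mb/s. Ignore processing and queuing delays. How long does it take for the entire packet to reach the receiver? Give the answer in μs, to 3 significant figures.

22.6 μs

L = 512 × 8 = 4096 bits.
Transmission delay = L/R = 4096 / 190000000 = 21.5579 μs.
Propagation delay = d/s = 238 m / 2.3e+08 m/s = 1.03478 μs.
Total = 22.6 μs.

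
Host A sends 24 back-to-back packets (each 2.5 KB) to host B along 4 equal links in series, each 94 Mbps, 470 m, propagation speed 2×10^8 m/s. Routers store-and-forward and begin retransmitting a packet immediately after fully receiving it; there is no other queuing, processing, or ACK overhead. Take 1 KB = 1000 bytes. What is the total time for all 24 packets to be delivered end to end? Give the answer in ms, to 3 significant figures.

5.75 ms

Per-hop transmission t_tx = L/R = 20000/94000000 = 0.212766 ms.
Per-hop propagation t_prop = 470/200000000 = 0.00235 ms.
Pipeline fill: first packet needs 4·t_tx to clear all hops; remaining 23 packets each add one t_tx.
Total = (4+24-1)·t_tx + 4·t_prop = 27·0.212766 + 4·0.00235 = 5.75 ms.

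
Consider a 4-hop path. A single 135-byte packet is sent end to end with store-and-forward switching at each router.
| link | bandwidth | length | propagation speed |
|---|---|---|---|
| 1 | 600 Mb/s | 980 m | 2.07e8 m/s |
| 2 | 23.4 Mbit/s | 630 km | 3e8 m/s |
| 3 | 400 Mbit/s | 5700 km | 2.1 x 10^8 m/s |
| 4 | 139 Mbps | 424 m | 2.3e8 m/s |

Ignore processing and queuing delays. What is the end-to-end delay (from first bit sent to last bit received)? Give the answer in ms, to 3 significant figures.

L = 135 × 8 = 1080 bits.
Transmission delays (L/R per hop): 0.0018, 0.0461538, 0.0027, 0.00776978 ms; sum = 0.0584236 ms.
Propagation delays (d/s per hop): 0.0047343, 2.1, 27.1429, 0.00184348 ms; sum = 29.2494 ms.
End-to-end = 29.3 ms.

29.3 ms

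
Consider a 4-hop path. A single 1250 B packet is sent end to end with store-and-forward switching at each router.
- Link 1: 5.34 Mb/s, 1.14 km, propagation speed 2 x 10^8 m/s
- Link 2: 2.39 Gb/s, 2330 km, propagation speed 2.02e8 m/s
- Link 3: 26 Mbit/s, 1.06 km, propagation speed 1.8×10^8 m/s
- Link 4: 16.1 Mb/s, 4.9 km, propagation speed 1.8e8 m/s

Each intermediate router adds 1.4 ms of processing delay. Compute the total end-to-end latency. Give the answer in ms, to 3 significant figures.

18.7 ms

L = 1250 × 8 = 10000 bits.
Transmission delays (L/R per hop): 1.87266, 0.0041841, 0.384615, 0.621118 ms; sum = 2.88258 ms.
Propagation delays (d/s per hop): 0.0057, 11.5347, 0.00588889, 0.0272222 ms; sum = 11.5735 ms.
Processing at 3 router(s): 3 × 1.4 ms = 4.2 ms.
End-to-end = 18.7 ms.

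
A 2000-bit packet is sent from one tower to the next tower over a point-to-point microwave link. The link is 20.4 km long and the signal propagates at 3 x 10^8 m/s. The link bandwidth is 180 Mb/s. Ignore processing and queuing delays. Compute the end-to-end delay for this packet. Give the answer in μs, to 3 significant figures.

Transmission delay = L/R = 2000 / 180000000 = 11.1111 μs.
Propagation delay = d/s = 20400 m / 300000000 m/s = 68 μs.
Total = 79.1 μs.

79.1 μs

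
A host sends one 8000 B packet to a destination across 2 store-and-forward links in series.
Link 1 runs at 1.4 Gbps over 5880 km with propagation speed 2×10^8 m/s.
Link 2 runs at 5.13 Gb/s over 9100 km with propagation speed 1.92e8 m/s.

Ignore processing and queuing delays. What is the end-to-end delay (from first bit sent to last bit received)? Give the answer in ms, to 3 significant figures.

76.9 ms

L = 8000 × 8 = 64000 bits.
Transmission delays (L/R per hop): 0.0457143, 0.0124756 ms; sum = 0.0581899 ms.
Propagation delays (d/s per hop): 29.4, 47.3958 ms; sum = 76.7958 ms.
End-to-end = 76.9 ms.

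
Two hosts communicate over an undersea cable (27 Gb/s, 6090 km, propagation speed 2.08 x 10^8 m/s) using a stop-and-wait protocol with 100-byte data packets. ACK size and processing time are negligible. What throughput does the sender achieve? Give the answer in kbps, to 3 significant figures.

13.7 kbps

t_tx = L/R = 800/27000000000 = 2.96296e-08 s.
t_prop = 6090000/208000000 = 0.0292788 s; RTT = 0.0585577 s.
Cycle = t_tx + RTT = 0.0585577 s.
Throughput = L / cycle = 800 / 0.0585577 = 13.7 kbps.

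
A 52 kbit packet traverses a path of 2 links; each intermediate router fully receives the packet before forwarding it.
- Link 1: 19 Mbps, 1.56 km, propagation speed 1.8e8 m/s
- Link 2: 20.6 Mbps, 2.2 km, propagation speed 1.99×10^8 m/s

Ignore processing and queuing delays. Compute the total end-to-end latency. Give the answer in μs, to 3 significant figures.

5280 μs

L = 52000 bits.
Transmission delays (L/R per hop): 2736.84, 2524.27 μs; sum = 5261.11 μs.
Propagation delays (d/s per hop): 8.66667, 11.0553 μs; sum = 19.7219 μs.
End-to-end = 5280 μs.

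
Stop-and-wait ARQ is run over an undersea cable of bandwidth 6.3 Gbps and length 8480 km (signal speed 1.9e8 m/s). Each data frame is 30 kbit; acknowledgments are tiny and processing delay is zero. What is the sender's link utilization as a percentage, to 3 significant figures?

0.00533 %

t_tx = L/R = 30000/6300000000 = 4.7619e-06 s.
t_prop = 8480000/190000000 = 0.0446316 s; RTT = 0.0892632 s.
Cycle = t_tx + RTT = 0.0892679 s.
Utilization = t_tx / cycle = 4.7619e-06/0.0892679 = 0.00533 %.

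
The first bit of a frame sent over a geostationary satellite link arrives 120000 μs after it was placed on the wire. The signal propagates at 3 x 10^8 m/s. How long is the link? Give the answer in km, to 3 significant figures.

d = s × t_prop = 300000000 × 0.12 = 36000 km.

36000 km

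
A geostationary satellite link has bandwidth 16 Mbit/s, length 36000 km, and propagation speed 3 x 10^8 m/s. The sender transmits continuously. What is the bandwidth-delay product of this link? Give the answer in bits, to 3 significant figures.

1920000 bits

Propagation delay = 36000000 / 300000000 = 0.12 s.
BDP = R × t_prop = 16000000 × 0.12 = 1920000 bits.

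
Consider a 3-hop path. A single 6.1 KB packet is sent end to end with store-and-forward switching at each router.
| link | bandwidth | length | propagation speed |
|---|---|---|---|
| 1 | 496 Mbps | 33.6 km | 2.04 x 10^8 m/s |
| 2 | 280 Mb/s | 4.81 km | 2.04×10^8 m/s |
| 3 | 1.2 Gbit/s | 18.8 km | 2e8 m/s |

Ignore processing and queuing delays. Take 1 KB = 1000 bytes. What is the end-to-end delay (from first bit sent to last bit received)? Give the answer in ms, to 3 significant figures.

L = 48800 bits.
Transmission delays (L/R per hop): 0.0983871, 0.174286, 0.0406667 ms; sum = 0.313339 ms.
Propagation delays (d/s per hop): 0.164706, 0.0235784, 0.094 ms; sum = 0.282284 ms.
End-to-end = 0.596 ms.

0.596 ms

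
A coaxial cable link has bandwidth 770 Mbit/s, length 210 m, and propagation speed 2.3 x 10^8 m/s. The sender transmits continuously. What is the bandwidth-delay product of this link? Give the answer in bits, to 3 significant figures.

703 bits

Propagation delay = 210 / 2.3e+08 = 9.13043e-07 s.
BDP = R × t_prop = 770000000 × 9.13043e-07 = 703.043 bits.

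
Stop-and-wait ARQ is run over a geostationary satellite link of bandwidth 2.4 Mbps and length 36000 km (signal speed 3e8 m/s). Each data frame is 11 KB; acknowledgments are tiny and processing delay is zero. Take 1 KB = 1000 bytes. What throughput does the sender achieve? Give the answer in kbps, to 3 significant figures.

318 kbps

t_tx = L/R = 88000/2400000 = 0.0366667 s.
t_prop = 36000000/300000000 = 0.12 s; RTT = 0.24 s.
Cycle = t_tx + RTT = 0.276667 s.
Throughput = L / cycle = 88000 / 0.276667 = 318 kbps.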